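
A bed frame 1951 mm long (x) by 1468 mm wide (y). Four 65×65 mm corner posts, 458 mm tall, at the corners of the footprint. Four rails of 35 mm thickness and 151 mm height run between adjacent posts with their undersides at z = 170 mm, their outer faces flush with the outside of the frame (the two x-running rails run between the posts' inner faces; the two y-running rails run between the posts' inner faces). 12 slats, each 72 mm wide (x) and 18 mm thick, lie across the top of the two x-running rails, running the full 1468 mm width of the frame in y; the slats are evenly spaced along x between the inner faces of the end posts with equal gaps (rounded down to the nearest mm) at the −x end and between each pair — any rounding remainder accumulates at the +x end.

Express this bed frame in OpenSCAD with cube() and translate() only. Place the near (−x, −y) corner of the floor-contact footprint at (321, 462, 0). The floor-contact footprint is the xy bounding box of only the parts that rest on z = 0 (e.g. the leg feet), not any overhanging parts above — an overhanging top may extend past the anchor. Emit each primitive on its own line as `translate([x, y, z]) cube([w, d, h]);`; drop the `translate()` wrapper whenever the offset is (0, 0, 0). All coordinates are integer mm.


// slat z = rail_z + rail_h = 170 + 151 = 321
// slat gap = ⌊(1821 − 12·72) / 13⌋ = 73
translate([321, 462, 0]) cube([65, 65, 458]);
translate([321, 1865, 0]) cube([65, 65, 458]);
translate([2207, 462, 0]) cube([65, 65, 458]);
translate([2207, 1865, 0]) cube([65, 65, 458]);
translate([386, 462, 170]) cube([1821, 35, 151]);
translate([386, 1895, 170]) cube([1821, 35, 151]);
translate([321, 527, 170]) cube([35, 1338, 151]);
translate([2237, 527, 170]) cube([35, 1338, 151]);
translate([459, 462, 321]) cube([72, 1468, 18]);
translate([604, 462, 321]) cube([72, 1468, 18]);
translate([749, 462, 321]) cube([72, 1468, 18]);
translate([894, 462, 321]) cube([72, 1468, 18]);
translate([1039, 462, 321]) cube([72, 1468, 18]);
translate([1184, 462, 321]) cube([72, 1468, 18]);
translate([1329, 462, 321]) cube([72, 1468, 18]);
translate([1474, 462, 321]) cube([72, 1468, 18]);
translate([1619, 462, 321]) cube([72, 1468, 18]);
translate([1764, 462, 321]) cube([72, 1468, 18]);
translate([1909, 462, 321]) cube([72, 1468, 18]);
translate([2054, 462, 321]) cube([72, 1468, 18]);


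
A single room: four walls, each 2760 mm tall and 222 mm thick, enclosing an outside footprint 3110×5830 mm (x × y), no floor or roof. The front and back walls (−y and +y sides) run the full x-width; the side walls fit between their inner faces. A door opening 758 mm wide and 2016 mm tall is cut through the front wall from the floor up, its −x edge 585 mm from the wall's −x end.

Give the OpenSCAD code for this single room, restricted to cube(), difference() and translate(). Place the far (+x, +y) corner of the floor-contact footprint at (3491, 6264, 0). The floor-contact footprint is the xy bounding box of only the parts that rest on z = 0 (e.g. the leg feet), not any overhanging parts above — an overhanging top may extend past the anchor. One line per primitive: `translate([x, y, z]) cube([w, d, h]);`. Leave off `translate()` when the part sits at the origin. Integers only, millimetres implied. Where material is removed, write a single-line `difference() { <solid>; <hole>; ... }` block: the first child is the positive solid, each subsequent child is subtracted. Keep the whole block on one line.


difference() { translate([381, 434, 0]) cube([3110, 222, 2760]); translate([966, 434, 0]) cube([758, 222, 2016]); }
translate([381, 6042, 0]) cube([3110, 222, 2760]);
translate([381, 656, 0]) cube([222, 5386, 2760]);
translate([3269, 656, 0]) cube([222, 5386, 2760]);


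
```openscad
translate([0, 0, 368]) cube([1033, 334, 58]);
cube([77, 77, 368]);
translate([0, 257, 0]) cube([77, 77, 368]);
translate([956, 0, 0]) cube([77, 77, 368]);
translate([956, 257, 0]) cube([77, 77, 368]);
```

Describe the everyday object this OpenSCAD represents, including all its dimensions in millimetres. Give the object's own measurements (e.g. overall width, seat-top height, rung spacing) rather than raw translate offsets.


A long wooden bench with a 1033 mm (x) × 334 mm (y) seat, 58 mm thick, its top surface 426 mm above the floor. Four 77 mm square legs at the seat corners, flush with the edges, run from z = 0 to the seat underside.


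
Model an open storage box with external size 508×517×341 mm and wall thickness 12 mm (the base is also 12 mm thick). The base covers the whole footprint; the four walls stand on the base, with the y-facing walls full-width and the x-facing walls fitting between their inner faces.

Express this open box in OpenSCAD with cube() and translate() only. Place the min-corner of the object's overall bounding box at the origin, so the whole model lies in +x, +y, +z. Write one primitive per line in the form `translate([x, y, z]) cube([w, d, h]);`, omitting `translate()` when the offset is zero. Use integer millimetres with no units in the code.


cube([508, 517, 12]);
translate([0, 0, 12]) cube([508, 12, 329]);
translate([0, 505, 12]) cube([508, 12, 329]);
translate([0, 12, 12]) cube([12, 493, 329]);
translate([496, 12, 12]) cube([12, 493, 329]);


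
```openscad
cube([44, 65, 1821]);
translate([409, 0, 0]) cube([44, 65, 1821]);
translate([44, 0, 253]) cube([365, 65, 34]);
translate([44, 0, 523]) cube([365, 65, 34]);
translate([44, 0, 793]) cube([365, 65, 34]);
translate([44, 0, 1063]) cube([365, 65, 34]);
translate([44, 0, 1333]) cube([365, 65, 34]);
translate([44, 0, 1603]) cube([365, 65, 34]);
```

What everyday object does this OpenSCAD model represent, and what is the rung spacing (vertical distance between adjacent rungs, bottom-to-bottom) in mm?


A ladder. The rung spacing is 270 mm.

Two tall 44×65 posts with 6 short bars between them — a ladder. Adjacent rungs sit at z = 253 and z = 523, so the spacing is 523 − 253 = 270 mm.


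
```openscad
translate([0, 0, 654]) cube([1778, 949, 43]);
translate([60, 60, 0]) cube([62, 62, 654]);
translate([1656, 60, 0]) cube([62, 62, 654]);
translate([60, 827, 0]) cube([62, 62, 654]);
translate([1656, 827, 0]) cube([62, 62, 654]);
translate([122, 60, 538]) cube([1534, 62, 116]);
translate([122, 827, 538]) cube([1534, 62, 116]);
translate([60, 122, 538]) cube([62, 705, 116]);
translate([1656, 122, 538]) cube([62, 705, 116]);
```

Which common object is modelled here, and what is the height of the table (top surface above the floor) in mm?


A table. The table height is 697 mm.

A 1778×949×43 slab sits at z = 654 on four 62 mm square posts — a table. The top surface is at 654 + 43 = 697 mm.


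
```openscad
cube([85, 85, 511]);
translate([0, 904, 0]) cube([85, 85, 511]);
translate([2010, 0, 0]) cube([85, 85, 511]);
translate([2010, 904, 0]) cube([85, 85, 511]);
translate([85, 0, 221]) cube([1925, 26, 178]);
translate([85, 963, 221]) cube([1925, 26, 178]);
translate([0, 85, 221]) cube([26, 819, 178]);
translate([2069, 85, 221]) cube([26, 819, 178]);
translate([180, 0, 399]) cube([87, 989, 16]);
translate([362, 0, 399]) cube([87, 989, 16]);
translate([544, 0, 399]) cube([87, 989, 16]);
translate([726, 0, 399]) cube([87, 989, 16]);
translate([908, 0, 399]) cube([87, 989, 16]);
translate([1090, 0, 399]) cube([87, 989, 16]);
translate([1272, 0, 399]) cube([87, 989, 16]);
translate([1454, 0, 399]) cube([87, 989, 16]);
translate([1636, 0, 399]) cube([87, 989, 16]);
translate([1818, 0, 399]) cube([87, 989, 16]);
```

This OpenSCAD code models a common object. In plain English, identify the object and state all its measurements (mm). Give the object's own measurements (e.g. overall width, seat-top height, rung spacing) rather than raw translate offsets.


A bed frame 2095 mm long (x) by 989 mm wide (y). Four 85×85 mm corner posts, 511 mm tall, at the corners of the footprint. Four rails of 26 mm thickness and 178 mm height run between adjacent posts with their undersides at z = 221 mm, their outer faces flush with the outside of the frame (the two x-running rails run between the posts' inner faces; the two y-running rails run between the posts' inner faces). 10 slats, each 87 mm wide (x) and 16 mm thick, lie across the top of the two x-running rails, running the full 989 mm width of the frame in y; along x they sit between the end posts with a 95 mm gap after the −x posts and between neighbouring slats, leaving 105 mm before the +x posts.


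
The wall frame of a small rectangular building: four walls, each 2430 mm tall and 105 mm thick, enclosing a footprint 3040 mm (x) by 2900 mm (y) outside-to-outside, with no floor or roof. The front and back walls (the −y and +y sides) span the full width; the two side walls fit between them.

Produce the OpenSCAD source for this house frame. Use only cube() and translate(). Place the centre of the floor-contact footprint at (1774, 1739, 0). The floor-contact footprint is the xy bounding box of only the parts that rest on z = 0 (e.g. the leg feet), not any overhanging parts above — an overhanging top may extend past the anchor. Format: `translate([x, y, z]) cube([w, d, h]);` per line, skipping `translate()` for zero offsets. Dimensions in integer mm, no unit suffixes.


translate([254, 289, 0]) cube([3040, 105, 2430]);
translate([254, 3084, 0]) cube([3040, 105, 2430]);
translate([254, 394, 0]) cube([105, 2690, 2430]);
translate([3189, 394, 0]) cube([105, 2690, 2430]);


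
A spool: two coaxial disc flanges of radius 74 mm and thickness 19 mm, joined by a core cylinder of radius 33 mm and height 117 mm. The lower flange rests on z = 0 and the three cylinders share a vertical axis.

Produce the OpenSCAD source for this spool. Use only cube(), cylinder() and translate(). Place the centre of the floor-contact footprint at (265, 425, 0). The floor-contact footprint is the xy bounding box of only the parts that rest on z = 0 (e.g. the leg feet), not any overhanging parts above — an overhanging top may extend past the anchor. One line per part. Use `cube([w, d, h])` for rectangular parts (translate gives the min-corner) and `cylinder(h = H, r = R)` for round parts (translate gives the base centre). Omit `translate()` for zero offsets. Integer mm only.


translate([265, 425, 0]) cylinder(h = 19, r = 74);
translate([265, 425, 19]) cylinder(h = 117, r = 33);
translate([265, 425, 136]) cylinder(h = 19, r = 74);


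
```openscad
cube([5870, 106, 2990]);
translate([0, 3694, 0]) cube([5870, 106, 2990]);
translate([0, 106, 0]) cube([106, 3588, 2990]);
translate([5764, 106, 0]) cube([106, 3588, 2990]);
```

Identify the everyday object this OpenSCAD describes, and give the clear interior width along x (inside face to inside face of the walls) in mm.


A house (or room) frame. The interior width is 5658 mm.

Four 2990 mm walls enclosing a rectangle with no floor or roof — a room or house frame. Outside width is 5870 mm and wall thickness is 106 mm, so the interior width is 5870 − 2 × 106 = 5658 mm.


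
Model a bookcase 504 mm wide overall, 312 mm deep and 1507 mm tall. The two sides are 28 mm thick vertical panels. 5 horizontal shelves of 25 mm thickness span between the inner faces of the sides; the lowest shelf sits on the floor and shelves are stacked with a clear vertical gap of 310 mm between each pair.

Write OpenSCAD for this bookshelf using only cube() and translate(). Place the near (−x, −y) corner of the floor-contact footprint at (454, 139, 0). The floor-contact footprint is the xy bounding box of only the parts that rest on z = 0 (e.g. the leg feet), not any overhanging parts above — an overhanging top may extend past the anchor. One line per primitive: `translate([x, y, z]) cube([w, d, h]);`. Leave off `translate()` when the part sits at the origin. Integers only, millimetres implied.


translate([454, 139, 0]) cube([28, 312, 1507]);
translate([930, 139, 0]) cube([28, 312, 1507]);
translate([482, 139, 0]) cube([448, 312, 25]);
translate([482, 139, 335]) cube([448, 312, 25]);
translate([482, 139, 670]) cube([448, 312, 25]);
translate([482, 139, 1005]) cube([448, 312, 25]);
translate([482, 139, 1340]) cube([448, 312, 25]);


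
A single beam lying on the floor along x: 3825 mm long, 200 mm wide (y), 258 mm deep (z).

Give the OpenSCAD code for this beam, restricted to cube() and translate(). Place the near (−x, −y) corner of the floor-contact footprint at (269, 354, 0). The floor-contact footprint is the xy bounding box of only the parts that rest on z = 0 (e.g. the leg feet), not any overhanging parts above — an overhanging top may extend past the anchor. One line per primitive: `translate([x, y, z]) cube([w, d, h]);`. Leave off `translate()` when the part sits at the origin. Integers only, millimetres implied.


translate([269, 354, 0]) cube([3825, 200, 258]);


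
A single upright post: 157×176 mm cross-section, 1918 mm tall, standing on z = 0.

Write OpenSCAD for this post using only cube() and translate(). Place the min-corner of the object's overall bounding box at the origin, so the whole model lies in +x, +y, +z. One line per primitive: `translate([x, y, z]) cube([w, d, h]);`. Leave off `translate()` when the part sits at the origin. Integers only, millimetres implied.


cube([157, 176, 1918]);


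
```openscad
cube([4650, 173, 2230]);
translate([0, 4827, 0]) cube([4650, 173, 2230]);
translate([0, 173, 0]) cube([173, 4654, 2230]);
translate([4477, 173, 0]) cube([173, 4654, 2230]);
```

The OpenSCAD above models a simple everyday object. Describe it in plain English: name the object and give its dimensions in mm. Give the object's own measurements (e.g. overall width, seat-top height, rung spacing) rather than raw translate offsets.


The wall frame of a small rectangular building: four walls, each 2230 mm tall and 173 mm thick, enclosing a footprint 4650 mm (x) by 5000 mm (y) outside-to-outside, with no floor or roof. The front and back walls (the −y and +y sides) span the full width; the two side walls fit between them.


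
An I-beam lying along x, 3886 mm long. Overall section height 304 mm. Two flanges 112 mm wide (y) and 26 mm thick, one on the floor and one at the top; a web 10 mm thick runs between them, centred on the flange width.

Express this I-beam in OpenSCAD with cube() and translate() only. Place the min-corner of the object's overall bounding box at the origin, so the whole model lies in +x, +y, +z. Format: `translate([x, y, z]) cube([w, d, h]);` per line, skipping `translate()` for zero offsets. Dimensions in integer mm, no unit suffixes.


cube([3886, 112, 26]);
translate([0, 51, 26]) cube([3886, 10, 252]);
translate([0, 0, 278]) cube([3886, 112, 26]);


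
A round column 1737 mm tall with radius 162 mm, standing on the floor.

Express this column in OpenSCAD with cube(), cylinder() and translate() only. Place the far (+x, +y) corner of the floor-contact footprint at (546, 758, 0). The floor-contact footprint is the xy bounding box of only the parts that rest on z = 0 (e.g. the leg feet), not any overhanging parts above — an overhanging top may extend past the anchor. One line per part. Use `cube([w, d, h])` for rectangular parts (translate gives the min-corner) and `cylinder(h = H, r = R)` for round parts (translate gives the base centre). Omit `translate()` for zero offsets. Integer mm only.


translate([384, 596, 0]) cylinder(h = 1737, r = 162);


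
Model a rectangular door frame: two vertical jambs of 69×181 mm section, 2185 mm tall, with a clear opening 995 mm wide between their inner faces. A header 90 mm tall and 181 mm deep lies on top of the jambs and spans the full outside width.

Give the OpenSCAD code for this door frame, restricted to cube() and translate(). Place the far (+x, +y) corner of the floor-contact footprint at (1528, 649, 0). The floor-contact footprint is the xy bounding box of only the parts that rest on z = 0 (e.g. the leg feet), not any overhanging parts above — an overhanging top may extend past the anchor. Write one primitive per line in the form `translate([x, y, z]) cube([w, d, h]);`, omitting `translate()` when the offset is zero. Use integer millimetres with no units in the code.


translate([395, 468, 0]) cube([69, 181, 2185]);
translate([1459, 468, 0]) cube([69, 181, 2185]);
translate([395, 468, 2185]) cube([1133, 181, 90]);


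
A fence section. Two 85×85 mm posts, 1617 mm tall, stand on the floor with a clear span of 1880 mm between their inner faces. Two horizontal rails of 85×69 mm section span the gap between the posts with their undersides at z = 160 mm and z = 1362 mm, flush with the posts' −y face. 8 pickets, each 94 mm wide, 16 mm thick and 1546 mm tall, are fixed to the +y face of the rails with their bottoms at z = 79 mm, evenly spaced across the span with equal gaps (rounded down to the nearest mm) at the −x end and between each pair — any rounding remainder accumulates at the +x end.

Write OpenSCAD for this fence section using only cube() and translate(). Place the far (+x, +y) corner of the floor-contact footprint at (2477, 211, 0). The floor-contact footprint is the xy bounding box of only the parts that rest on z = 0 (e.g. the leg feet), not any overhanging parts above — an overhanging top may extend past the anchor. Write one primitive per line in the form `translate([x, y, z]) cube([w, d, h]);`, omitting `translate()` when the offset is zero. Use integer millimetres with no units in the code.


translate([427, 126, 0]) cube([85, 85, 1617]);
translate([2392, 126, 0]) cube([85, 85, 1617]);
translate([512, 126, 160]) cube([1880, 85, 69]);
translate([512, 126, 1362]) cube([1880, 85, 69]);
translate([637, 211, 79]) cube([94, 16, 1546]);
translate([856, 211, 79]) cube([94, 16, 1546]);
translate([1075, 211, 79]) cube([94, 16, 1546]);
translate([1294, 211, 79]) cube([94, 16, 1546]);
translate([1513, 211, 79]) cube([94, 16, 1546]);
translate([1732, 211, 79]) cube([94, 16, 1546]);
translate([1951, 211, 79]) cube([94, 16, 1546]);
translate([2170, 211, 79]) cube([94, 16, 1546]);


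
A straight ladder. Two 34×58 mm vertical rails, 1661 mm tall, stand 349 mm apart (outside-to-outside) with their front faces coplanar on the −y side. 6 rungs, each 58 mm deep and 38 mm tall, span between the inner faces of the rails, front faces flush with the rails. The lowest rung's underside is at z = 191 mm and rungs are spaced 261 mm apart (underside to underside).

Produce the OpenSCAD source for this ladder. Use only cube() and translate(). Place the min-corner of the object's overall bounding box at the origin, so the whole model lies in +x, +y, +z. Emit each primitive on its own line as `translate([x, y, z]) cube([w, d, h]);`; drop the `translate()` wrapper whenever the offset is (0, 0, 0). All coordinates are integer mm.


cube([34, 58, 1661]);
translate([315, 0, 0]) cube([34, 58, 1661]);
translate([34, 0, 191]) cube([281, 58, 38]);
translate([34, 0, 452]) cube([281, 58, 38]);
translate([34, 0, 713]) cube([281, 58, 38]);
translate([34, 0, 974]) cube([281, 58, 38]);
translate([34, 0, 1235]) cube([281, 58, 38]);
translate([34, 0, 1496]) cube([281, 58, 38]);


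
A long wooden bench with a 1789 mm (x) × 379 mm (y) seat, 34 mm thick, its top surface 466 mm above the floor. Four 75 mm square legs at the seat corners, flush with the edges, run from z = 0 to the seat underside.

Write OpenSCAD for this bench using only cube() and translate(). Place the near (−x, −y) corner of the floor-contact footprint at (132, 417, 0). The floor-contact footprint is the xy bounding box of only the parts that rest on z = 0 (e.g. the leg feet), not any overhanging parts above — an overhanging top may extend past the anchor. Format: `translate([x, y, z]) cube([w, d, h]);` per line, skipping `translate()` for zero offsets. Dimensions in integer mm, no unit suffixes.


// leg_h = 466 − 34 = 432
translate([132, 417, 432]) cube([1789, 379, 34]);
translate([132, 417, 0]) cube([75, 75, 432]);
translate([132, 721, 0]) cube([75, 75, 432]);
translate([1846, 417, 0]) cube([75, 75, 432]);
translate([1846, 721, 0]) cube([75, 75, 432]);


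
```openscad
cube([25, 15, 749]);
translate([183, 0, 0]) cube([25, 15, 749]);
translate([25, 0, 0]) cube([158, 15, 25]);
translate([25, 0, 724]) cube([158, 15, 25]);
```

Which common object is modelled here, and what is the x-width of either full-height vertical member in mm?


A picture frame. The border width is 25 mm.

Four thin pieces enclosing a rectangular opening — a picture frame. The two full-height stiles are 749 mm tall; the top rail sits at z = 724 and is 25 mm tall, so the border above the opening is 749 − 724 = 25 mm, matching the stile x-width.


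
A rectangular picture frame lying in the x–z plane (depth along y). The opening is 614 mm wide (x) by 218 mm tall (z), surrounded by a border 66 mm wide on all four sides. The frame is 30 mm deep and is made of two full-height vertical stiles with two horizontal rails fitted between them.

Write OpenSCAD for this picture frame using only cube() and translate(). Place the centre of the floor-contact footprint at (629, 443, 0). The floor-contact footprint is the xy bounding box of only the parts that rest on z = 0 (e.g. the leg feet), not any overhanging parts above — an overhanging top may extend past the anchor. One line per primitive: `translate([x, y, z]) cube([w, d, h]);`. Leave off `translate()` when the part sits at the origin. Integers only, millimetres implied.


translate([256, 428, 0]) cube([66, 30, 350]);
translate([936, 428, 0]) cube([66, 30, 350]);
translate([322, 428, 0]) cube([614, 30, 66]);
translate([322, 428, 284]) cube([614, 30, 66]);


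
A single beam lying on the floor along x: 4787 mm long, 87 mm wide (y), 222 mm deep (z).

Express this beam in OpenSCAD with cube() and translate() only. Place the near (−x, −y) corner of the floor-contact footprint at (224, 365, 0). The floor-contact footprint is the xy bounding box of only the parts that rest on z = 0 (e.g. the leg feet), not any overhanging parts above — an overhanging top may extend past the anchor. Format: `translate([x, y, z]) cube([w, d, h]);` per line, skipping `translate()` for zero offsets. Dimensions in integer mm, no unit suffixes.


translate([224, 365, 0]) cube([4787, 87, 222]);


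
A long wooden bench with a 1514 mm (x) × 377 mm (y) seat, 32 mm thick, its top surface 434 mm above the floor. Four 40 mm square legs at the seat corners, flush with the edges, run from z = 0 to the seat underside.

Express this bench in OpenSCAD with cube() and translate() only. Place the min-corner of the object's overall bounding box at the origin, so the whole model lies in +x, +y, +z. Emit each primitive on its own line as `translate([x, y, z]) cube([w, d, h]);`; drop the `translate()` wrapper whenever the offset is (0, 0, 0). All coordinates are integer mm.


translate([0, 0, 402]) cube([1514, 377, 32]);
cube([40, 40, 402]);
translate([0, 337, 0]) cube([40, 40, 402]);
translate([1474, 0, 0]) cube([40, 40, 402]);
translate([1474, 337, 0]) cube([40, 40, 402]);


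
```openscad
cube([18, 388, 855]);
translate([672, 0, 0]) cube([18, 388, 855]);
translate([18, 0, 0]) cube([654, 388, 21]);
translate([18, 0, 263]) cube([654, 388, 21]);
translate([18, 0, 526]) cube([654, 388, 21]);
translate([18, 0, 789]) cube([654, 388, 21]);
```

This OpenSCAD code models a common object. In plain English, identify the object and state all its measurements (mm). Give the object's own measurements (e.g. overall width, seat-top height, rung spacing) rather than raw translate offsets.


An open bookshelf. Two side panels, each 18 mm thick, 388 mm deep and 855 mm tall, stand 690 mm apart (outside-to-outside). Between them sit 4 shelves, each 21 mm thick and 388 mm deep, spanning the full gap between the sides. The bottom shelf rests on the floor (its underside at z = 0) and the clear gap between one shelf's top and the next shelf's underside is 242 mm.


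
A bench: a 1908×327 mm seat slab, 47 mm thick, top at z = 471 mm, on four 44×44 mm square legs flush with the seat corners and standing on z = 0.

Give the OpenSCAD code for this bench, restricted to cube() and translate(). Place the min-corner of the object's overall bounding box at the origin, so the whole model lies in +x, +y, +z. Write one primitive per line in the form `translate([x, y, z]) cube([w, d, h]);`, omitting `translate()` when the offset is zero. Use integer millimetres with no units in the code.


translate([0, 0, 424]) cube([1908, 327, 47]);
cube([44, 44, 424]);
translate([0, 283, 0]) cube([44, 44, 424]);
translate([1864, 0, 0]) cube([44, 44, 424]);
translate([1864, 283, 0]) cube([44, 44, 424]);


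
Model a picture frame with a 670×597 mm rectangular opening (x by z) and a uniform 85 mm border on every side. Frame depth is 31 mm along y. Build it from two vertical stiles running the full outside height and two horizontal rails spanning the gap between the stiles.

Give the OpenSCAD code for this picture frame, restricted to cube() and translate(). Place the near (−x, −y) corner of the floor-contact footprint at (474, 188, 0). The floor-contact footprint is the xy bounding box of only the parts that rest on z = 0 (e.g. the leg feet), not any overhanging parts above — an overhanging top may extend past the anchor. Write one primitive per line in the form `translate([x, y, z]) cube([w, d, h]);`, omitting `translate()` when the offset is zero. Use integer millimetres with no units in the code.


translate([474, 188, 0]) cube([85, 31, 767]);
translate([1229, 188, 0]) cube([85, 31, 767]);
translate([559, 188, 0]) cube([670, 31, 85]);
translate([559, 188, 682]) cube([670, 31, 85]);


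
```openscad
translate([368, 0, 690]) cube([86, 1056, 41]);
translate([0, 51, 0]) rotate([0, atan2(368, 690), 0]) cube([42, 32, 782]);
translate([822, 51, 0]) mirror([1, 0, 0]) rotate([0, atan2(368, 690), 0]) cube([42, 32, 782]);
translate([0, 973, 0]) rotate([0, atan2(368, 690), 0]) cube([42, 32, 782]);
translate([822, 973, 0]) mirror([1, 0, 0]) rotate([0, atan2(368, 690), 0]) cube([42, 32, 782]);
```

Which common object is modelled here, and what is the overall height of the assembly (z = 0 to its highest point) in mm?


A sawhorse. The overall height is 731 mm.

A beam across two mirrored pairs of raked legs — a sawhorse. The beam's underside is at z = 690 (matching the legs' vertical rise in atan2(368, 690)) and the beam is 41 mm tall, so its top is at 690 + 41 = 731 mm. The raked legs top out at the beam's underside, so that is the highest point.


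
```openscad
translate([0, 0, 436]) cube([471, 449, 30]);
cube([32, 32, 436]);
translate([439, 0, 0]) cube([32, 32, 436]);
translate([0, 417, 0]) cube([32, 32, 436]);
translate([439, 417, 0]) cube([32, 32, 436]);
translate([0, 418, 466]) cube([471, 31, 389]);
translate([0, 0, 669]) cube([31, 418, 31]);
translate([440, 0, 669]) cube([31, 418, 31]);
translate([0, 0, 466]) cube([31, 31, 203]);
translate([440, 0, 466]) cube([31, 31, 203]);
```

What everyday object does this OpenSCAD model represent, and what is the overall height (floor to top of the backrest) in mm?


A chair. The overall height is 855 mm.

A slab on four corner posts with a tall panel at the back — a chair. The seat slab sits at z = 436 with thickness 30, and the 389 mm backrest starts at the seat top, so the overall height is 436 + 30 + 389 = 855 mm.


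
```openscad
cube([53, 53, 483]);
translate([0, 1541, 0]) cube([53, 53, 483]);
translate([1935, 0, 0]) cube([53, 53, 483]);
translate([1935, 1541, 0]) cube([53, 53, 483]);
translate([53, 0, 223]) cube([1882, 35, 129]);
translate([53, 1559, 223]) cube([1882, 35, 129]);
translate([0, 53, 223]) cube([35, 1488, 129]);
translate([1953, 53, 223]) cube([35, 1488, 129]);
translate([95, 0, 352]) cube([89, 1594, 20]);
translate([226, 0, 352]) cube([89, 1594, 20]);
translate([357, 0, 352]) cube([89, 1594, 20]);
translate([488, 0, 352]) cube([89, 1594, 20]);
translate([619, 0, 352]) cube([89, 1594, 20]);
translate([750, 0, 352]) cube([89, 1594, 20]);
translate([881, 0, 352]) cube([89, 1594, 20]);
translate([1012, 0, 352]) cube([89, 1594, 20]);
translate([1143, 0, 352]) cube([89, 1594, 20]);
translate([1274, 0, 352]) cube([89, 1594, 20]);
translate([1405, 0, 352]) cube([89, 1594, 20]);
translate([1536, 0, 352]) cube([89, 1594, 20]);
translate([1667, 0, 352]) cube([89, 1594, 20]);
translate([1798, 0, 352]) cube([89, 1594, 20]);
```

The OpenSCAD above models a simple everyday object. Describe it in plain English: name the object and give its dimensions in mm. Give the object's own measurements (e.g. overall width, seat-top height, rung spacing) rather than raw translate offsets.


A bed frame 1988 mm long (x) by 1594 mm wide (y). Four 53×53 mm corner posts, 483 mm tall, at the corners of the footprint. Four rails of 35 mm thickness and 129 mm height run between adjacent posts with their undersides at z = 223 mm, their outer faces flush with the outside of the frame (the two x-running rails run between the posts' inner faces; the two y-running rails run between the posts' inner faces). 14 slats, each 89 mm wide (x) and 20 mm thick, lie across the top of the two x-running rails, running the full 1594 mm width of the frame in y; along x they sit between the end posts with a 42 mm gap after the −x posts and between neighbouring slats, leaving 48 mm before the +x posts.


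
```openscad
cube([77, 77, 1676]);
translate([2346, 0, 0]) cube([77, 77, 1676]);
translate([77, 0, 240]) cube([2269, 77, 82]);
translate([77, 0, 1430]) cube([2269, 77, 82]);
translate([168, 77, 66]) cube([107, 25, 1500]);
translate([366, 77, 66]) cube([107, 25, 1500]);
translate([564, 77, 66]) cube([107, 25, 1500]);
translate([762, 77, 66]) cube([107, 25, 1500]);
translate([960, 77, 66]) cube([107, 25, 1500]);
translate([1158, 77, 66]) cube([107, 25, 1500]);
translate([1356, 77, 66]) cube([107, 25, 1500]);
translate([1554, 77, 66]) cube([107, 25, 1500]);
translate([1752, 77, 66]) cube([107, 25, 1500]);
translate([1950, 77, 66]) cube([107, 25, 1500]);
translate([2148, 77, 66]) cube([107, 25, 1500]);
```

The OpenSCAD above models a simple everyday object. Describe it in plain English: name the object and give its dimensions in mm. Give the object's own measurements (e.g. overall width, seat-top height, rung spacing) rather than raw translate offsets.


A fence section. Two 77×77 mm posts, 1676 mm tall, stand on the floor with a clear span of 2269 mm between their inner faces. Two horizontal rails of 77×82 mm section span the gap between the posts with their undersides at z = 240 mm and z = 1430 mm, flush with the posts' −y face. 11 pickets, each 107 mm wide, 25 mm thick and 1500 mm tall, are fixed to the +y face of the rails with their bottoms at z = 66 mm, spaced across the span with a 91 mm gap after the −x post and between neighbouring pickets and before the +x post.


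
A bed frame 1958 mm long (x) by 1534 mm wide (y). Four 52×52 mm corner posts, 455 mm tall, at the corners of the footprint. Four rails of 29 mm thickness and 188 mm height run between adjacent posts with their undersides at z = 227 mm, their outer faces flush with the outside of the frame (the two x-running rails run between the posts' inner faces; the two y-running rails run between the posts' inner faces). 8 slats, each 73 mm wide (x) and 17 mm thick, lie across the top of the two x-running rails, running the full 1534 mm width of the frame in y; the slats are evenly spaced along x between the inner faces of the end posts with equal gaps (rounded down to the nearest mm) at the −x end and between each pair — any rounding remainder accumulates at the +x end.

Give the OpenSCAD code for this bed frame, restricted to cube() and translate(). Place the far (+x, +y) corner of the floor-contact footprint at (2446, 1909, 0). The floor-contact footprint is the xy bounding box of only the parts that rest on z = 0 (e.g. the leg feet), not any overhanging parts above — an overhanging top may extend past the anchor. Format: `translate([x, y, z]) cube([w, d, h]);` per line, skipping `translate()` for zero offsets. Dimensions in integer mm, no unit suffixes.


// slat z = rail_z + rail_h = 227 + 188 = 415
// slat gap = ⌊(1854 − 8·73) / 9⌋ = 141
translate([488, 375, 0]) cube([52, 52, 455]);
translate([488, 1857, 0]) cube([52, 52, 455]);
translate([2394, 375, 0]) cube([52, 52, 455]);
translate([2394, 1857, 0]) cube([52, 52, 455]);
translate([540, 375, 227]) cube([1854, 29, 188]);
translate([540, 1880, 227]) cube([1854, 29, 188]);
translate([488, 427, 227]) cube([29, 1430, 188]);
translate([2417, 427, 227]) cube([29, 1430, 188]);
translate([681, 375, 415]) cube([73, 1534, 17]);
translate([895, 375, 415]) cube([73, 1534, 17]);
translate([1109, 375, 415]) cube([73, 1534, 17]);
translate([1323, 375, 415]) cube([73, 1534, 17]);
translate([1537, 375, 415]) cube([73, 1534, 17]);
translate([1751, 375, 415]) cube([73, 1534, 17]);
translate([1965, 375, 415]) cube([73, 1534, 17]);
translate([2179, 375, 415]) cube([73, 1534, 17]);


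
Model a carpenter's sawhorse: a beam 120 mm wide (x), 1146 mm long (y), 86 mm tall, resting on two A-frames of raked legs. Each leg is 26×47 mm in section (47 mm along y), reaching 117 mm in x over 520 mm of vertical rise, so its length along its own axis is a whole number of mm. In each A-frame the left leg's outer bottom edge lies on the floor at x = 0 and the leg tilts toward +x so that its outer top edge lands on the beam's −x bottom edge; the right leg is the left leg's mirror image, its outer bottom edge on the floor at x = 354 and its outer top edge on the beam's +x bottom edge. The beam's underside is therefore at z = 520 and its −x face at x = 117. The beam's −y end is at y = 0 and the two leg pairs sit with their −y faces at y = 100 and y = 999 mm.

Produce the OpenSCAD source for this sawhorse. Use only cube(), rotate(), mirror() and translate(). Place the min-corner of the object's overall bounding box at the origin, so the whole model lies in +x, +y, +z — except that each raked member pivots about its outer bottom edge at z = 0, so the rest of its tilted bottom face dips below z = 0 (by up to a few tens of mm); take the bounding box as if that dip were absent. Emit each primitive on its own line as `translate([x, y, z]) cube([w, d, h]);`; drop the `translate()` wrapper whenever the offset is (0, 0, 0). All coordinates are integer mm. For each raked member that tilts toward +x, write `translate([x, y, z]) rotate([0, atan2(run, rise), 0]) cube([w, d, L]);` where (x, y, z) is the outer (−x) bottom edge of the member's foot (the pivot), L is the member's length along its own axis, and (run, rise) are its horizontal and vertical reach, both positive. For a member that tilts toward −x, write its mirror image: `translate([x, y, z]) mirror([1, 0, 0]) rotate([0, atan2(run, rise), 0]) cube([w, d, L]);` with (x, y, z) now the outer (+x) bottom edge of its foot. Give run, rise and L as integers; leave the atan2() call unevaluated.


translate([117, 0, 520]) cube([120, 1146, 86]);
translate([0, 100, 0]) rotate([0, atan2(117, 520), 0]) cube([26, 47, 533]);
translate([354, 100, 0]) mirror([1, 0, 0]) rotate([0, atan2(117, 520), 0]) cube([26, 47, 533]);
translate([0, 999, 0]) rotate([0, atan2(117, 520), 0]) cube([26, 47, 533]);
translate([354, 999, 0]) mirror([1, 0, 0]) rotate([0, atan2(117, 520), 0]) cube([26, 47, 533]);


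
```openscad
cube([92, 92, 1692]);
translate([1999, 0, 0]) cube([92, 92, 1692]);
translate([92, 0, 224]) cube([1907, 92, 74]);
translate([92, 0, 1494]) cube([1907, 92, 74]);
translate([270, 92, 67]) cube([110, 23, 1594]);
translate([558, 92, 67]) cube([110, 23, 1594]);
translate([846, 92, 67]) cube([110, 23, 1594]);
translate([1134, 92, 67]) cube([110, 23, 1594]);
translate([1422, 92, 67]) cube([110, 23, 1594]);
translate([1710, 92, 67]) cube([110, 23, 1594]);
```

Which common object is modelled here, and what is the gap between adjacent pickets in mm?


A fence section. The picket gap is 178 mm.

Two posts, two rails, 6 pickets — a fence section. Span 1907 mm holds 6 pickets of 110 mm with 7 equal gaps: ⌊(1907 − 6·110) / 7⌋ = 178 mm.


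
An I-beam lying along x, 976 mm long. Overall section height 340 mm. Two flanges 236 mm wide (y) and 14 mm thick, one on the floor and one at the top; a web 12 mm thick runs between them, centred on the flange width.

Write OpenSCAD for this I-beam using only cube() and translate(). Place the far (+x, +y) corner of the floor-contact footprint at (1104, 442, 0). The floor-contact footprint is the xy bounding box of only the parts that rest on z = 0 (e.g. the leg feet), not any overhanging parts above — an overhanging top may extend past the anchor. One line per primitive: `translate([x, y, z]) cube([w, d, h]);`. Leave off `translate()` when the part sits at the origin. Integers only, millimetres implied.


translate([128, 206, 0]) cube([976, 236, 14]);
translate([128, 318, 14]) cube([976, 12, 312]);
translate([128, 206, 326]) cube([976, 236, 14]);


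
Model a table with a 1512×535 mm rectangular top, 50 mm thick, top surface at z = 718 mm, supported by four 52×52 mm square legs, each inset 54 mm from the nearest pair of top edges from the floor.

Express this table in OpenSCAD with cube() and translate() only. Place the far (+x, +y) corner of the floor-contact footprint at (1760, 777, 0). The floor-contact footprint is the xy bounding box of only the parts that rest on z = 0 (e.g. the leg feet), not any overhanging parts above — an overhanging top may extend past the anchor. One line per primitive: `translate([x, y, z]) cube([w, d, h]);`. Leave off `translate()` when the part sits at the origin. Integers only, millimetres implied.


translate([302, 296, 668]) cube([1512, 535, 50]);
translate([356, 350, 0]) cube([52, 52, 668]);
translate([1708, 350, 0]) cube([52, 52, 668]);
translate([356, 725, 0]) cube([52, 52, 668]);
translate([1708, 725, 0]) cube([52, 52, 668]);


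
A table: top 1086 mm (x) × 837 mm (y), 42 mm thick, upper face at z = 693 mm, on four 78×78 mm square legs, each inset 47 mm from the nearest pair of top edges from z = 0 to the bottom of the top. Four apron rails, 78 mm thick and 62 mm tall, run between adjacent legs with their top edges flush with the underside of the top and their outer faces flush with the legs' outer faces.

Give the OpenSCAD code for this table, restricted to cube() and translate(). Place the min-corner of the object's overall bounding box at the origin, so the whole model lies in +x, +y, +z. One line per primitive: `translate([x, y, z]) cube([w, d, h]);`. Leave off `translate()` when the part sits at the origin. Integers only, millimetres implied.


// leg_h = 693 - 42 = 651
// apron z = 651 - 62 = 589
translate([0, 0, 651]) cube([1086, 837, 42]);
translate([47, 47, 0]) cube([78, 78, 651]);
translate([961, 47, 0]) cube([78, 78, 651]);
translate([47, 712, 0]) cube([78, 78, 651]);
translate([961, 712, 0]) cube([78, 78, 651]);
translate([125, 47, 589]) cube([836, 78, 62]);
translate([125, 712, 589]) cube([836, 78, 62]);
translate([47, 125, 589]) cube([78, 587, 62]);
translate([961, 125, 589]) cube([78, 587, 62]);


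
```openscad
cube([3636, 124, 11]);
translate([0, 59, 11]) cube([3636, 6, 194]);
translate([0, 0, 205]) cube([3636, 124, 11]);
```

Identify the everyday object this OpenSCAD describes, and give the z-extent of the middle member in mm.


An I-beam. The web height is 194 mm.

Two wide flanges with a thin centred web — an I-beam. Overall 216 mm minus two 11 mm flanges gives a web of 216 − 2·11 = 194 mm.


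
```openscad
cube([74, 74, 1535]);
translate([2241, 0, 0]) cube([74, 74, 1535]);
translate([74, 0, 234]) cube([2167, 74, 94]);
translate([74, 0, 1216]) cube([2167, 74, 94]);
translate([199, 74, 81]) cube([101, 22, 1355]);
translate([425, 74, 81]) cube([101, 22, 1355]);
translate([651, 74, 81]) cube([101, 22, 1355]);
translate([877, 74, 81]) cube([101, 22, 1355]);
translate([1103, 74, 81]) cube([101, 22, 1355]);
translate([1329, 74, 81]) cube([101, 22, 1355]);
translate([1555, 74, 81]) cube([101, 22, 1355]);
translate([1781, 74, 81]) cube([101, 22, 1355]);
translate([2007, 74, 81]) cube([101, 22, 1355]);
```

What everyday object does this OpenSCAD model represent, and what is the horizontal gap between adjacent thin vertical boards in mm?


A fence section. The picket gap is 125 mm.

Two posts, two rails, 9 pickets — a fence section. Span 2167 mm holds 9 pickets of 101 mm with 10 equal gaps: ⌊(2167 − 9·101) / 10⌋ = 125 mm.
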